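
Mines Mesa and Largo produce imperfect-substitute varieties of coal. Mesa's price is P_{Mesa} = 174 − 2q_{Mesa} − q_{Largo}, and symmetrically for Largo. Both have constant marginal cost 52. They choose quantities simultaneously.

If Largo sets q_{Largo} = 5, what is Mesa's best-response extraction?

Mine Mesa's profit: π = q_{Mesa}(174 − 2q_{Mesa} − q_{Largo}) − 52q_{Mesa}.
∂π/∂q_{Mesa} = 122 − 4q_{Mesa} − q_{Largo} = 0 ⇒ q_{Mesa} = 30.5 − 0.25q_{Largo}.
At q_{Largo} = 5: q_{Mesa} = 30.5 − 0.25·5 = 29.25.

29.25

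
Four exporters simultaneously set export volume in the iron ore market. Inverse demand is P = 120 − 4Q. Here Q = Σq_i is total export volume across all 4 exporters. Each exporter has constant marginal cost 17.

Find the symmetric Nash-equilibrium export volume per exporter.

A representative exporter's profit is π_i = q_i(120 − 4Q) − 17q_i, with Q = q_i + Σ_{j≠i} q_j.
First-order condition: 103 − 8q_i − 4Σ_{j≠i} q_j = 0.
With identical exporters, set every q_j = q: then 103 − 8q − 12q = 0, i.e. q = 103/20 = 5.15.

5.15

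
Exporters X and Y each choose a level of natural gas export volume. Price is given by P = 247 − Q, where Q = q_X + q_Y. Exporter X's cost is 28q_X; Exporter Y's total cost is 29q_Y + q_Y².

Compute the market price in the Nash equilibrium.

122

Exporter X's profit: π = q_X(247 − (q_X + q_Y)) − 28q_X.
∂π/∂q_X = 219 − 2q_X − q_Y = 0, so q_X = 109.5 − 0.5q_Y.
For Y: ∂π/∂q_Y = 218 − 4q_Y − q_X = 0 ⇒ q_Y = 54.5 − 0.25q_X.
Plugging q_Y into X's best response: q_X = 109.5 − 0.5(54.5 − 0.25q_X) ⇒ 0.875q_X = 82.25, so q_X = 94.
Then q_Y = 54.5 − 0.25·94 = 31.
Equilibrium price: P = 247 − 125 = 122.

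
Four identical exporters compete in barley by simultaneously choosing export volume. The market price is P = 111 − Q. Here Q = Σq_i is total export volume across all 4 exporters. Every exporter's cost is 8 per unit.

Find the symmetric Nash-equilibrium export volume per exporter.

20.6

A representative exporter's profit is π_i = q_i(111 − Q) − 8q_i, with Q = q_i + Σ_{j≠i} q_j.
First-order condition: 103 − 2q_i − Σ_{j≠i} q_j = 0.
In a symmetric equilibrium every exporter chooses the same q, so Σ_{j≠i} q_j = 3q. The condition becomes 103 − 5q = 0, giving q = 103/5 = 20.6.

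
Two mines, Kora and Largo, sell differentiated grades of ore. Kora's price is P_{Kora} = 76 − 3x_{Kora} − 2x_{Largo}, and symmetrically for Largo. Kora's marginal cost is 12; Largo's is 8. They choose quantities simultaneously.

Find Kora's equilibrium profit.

180.1875

Mine Kora's profit: π = x_{Kora}(76 − 3x_{Kora} − 2x_{Largo}) − 12x_{Kora}.
∂π/∂x_{Kora} = 64 − 6x_{Kora} − 2x_{Largo} = 0 ⇒ x_{Kora} = 32/3 − (1/3)x_{Largo}.
Similarly x_{Largo} = 34/3 − (1/3)x_{Kora}.
Substituting the second reaction function into the first: x_{Kora} = 32/3 − (1/3)(34/3 − (1/3)x_{Kora}), which gives (8/9)x_{Kora} = 62/9 ⇒ x_{Kora} = 7.75.
Then x_{Largo} = 34/3 − (1/3)·7.75 = 8.75.
P_{Kora} = 76 − 3·7.75 − 2·8.75 = 35.25.
Profit = (35.25 − 12)·7.75 = 180.1875.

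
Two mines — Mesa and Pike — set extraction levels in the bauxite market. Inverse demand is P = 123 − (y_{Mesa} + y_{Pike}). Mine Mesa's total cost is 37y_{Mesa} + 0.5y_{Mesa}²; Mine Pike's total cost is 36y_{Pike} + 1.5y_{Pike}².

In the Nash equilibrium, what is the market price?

Mine Mesa's profit: π = y_{Mesa}(123 − (y_{Mesa} + y_{Pike})) − 37y_{Mesa} − 0.5y_{Mesa}².
∂π/∂y_{Mesa} = 86 − 3y_{Mesa} − y_{Pike} = 0, so y_{Mesa} = 86/3 − (1/3)y_{Pike}.
For Pike: ∂π/∂y_{Pike} = 87 − 5y_{Pike} − y_{Mesa} = 0 ⇒ y_{Pike} = 17.4 − 0.2y_{Mesa}.
Plugging y_{Pike} into Mesa's best response: y_{Mesa} = 86/3 − (1/3)(17.4 − 0.2y_{Mesa}) ⇒ (14/15)y_{Mesa} = 343/15, so y_{Mesa} = 24.5.
Then y_{Pike} = 17.4 − 0.2·24.5 = 12.5.
Equilibrium price: P = 123 − 37 = 86.

86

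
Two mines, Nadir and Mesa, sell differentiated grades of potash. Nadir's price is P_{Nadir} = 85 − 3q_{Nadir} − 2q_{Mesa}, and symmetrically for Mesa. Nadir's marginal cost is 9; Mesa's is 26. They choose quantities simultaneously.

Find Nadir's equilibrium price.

40.6875

Mine Nadir's profit: π = q_{Nadir}(85 − 3q_{Nadir} − 2q_{Mesa}) − 9q_{Nadir}.
∂π/∂q_{Nadir} = 76 − 6q_{Nadir} − 2q_{Mesa} = 0 ⇒ q_{Nadir} = 38/3 − (1/3)q_{Mesa}.
Similarly q_{Mesa} = 59/6 − (1/3)q_{Nadir}.
Solving the two reaction functions simultaneously: (1 − (−1/3)(−1/3))q_{Nadir} = 38/3 − (1/3)·(59/6), so (8/9)q_{Nadir} = 169/18 and q_{Nadir} = 10.5625.
Then q_{Mesa} = 59/6 − (1/3)·10.5625 = 6.3125.
P_{Nadir} = 85 − 3·10.5625 − 2·6.3125 = 40.6875.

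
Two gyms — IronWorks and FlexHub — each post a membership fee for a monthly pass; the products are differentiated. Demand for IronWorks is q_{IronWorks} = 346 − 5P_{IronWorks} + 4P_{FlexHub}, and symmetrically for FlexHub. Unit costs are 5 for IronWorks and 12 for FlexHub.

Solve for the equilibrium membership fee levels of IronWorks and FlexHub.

IronWorks's profit: π = (P_{IronWorks} − 5)(346 − 5P_{IronWorks} + 4P_{FlexHub}).
∂π/∂P_{IronWorks} = 371 − 10P_{IronWorks} + 4P_{FlexHub} = 0 ⇒ P_{IronWorks} = 37.1 + 0.4P_{FlexHub}.
Similarly P_{FlexHub} = 40.6 + 0.4P_{IronWorks}.
Substituting the second reaction function into the first: P_{IronWorks} = 37.1 + 0.4(40.6 + 0.4P_{IronWorks}), which gives 0.84P_{IronWorks} = 53.34 ⇒ P_{IronWorks} = 63.5.
Then P_{FlexHub} = 40.6 + 0.4·63.5 = 66.

63.5, 66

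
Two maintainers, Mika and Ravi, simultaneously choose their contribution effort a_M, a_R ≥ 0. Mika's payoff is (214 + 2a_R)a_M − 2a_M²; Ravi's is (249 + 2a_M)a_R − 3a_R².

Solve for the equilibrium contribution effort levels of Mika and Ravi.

Expanding Mika's payoff: 214a_M + 2a_Ra_M − 2a_M².
∂π/∂a_M = 214 + 2a_R − 4a_M = 0, so a_M = 53.5 + 0.5a_R.
Likewise for Ravi: a_R = 41.5 + (1/3)a_M.
Substituting the second reaction function into the first: a_M = 53.5 + 0.5(41.5 + (1/3)a_M), which gives (5/6)a_M = 74.25 ⇒ a_M = 89.1.
Then a_R = 41.5 + (1/3)·89.1 = 71.2.

89.1, 71.2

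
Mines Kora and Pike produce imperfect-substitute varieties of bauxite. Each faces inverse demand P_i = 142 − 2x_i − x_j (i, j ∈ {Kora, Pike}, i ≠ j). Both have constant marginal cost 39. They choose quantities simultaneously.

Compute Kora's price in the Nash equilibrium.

Mine Kora's profit: π = x_{Kora}(142 − 2x_{Kora} − x_{Pike}) − 39x_{Kora}.
∂π/∂x_{Kora} = 103 − 4x_{Kora} − x_{Pike} = 0 ⇒ x_{Kora} = 25.75 − 0.25x_{Pike}.
Setting x_{Kora} = x_{Pike} in the reaction function: x_{Kora} = 25.75 − 0.25x_{Kora}, so x_{Kora} = 25.75 / 1.25 = 20.6.
P_{Kora} = 142 − 2·20.6 − 20.6 = 80.2.

80.2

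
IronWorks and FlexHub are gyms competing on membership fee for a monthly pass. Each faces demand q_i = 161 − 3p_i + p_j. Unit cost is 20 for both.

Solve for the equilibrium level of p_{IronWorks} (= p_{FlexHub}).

IronWorks's profit: π = (p_{IronWorks} − 20)(161 − 3p_{IronWorks} + p_{FlexHub}).
∂π/∂p_{IronWorks} = 221 − 6p_{IronWorks} + p_{FlexHub} = 0 ⇒ p_{IronWorks} = 221/6 + (1/6)p_{FlexHub}.
The game is symmetric, so in equilibrium p_{FlexHub} = p_{IronWorks}: the reaction function gives (5/6)p_{IronWorks} = 221/6, hence p_{IronWorks} = 44.2.

44.2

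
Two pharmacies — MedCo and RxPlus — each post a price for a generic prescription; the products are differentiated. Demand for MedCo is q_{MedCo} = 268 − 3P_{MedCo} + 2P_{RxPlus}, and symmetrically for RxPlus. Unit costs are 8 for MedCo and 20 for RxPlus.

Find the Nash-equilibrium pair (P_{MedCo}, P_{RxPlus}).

75.25, 79.75

MedCo's profit: π = (P_{MedCo} − 8)(268 − 3P_{MedCo} + 2P_{RxPlus}).
∂π/∂P_{MedCo} = 292 − 6P_{MedCo} + 2P_{RxPlus} = 0 ⇒ P_{MedCo} = 146/3 + (1/3)P_{RxPlus}.
Similarly P_{RxPlus} = 164/3 + (1/3)P_{MedCo}.
Plugging P_{RxPlus} into MedCo's best response: P_{MedCo} = 146/3 + (1/3)(164/3 + (1/3)P_{MedCo}) ⇒ (8/9)P_{MedCo} = 602/9, so P_{MedCo} = 75.25.
Then P_{RxPlus} = 164/3 + (1/3)·75.25 = 79.75.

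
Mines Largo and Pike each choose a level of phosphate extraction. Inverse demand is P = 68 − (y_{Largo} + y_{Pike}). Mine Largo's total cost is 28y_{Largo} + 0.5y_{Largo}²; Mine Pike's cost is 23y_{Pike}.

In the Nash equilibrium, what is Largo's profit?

73.5

Mine Largo's profit: π = y_{Largo}(68 − (y_{Largo} + y_{Pike})) − 28y_{Largo} − 0.5y_{Largo}².
∂π/∂y_{Largo} = 40 − 3y_{Largo} − y_{Pike} = 0, so y_{Largo} = 40/3 − (1/3)y_{Pike}.
For Pike: ∂π/∂y_{Pike} = 45 − 2y_{Pike} − y_{Largo} = 0 ⇒ y_{Pike} = 22.5 − 0.5y_{Largo}.
Solving the two reaction functions simultaneously: (1 − (−1/3)(−0.5))y_{Largo} = 40/3 − (1/3)·22.5, so (5/6)y_{Largo} = 35/6 and y_{Largo} = 7.
Then y_{Pike} = 22.5 − 0.5·7 = 19.
Price P = 68 − 26 = 42.
Largo's profit: (42 − 28)·7 − 0.5(7)² = 73.5.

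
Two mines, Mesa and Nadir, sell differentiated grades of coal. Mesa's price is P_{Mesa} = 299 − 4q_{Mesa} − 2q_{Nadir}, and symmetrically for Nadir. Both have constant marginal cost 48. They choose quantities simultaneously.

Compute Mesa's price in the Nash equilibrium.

148.4

Mine Mesa's profit: π = q_{Mesa}(299 − 4q_{Mesa} − 2q_{Nadir}) − 48q_{Mesa}.
∂π/∂q_{Mesa} = 251 − 8q_{Mesa} − 2q_{Nadir} = 0 ⇒ q_{Mesa} = 31.375 − 0.25q_{Nadir}.
The game is symmetric, so in equilibrium q_{Nadir} = q_{Mesa}: the reaction function gives 1.25q_{Mesa} = 31.375, hence q_{Mesa} = 25.1.
P_{Mesa} = 299 − 4·25.1 − 2·25.1 = 148.4.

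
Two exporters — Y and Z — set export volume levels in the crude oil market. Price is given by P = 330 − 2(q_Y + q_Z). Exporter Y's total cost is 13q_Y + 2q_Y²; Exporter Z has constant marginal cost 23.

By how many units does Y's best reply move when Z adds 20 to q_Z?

-5

Exporter Y's profit: π = q_Y(330 − 2(q_Y + q_Z)) − 13q_Y − 2q_Y².
∂π/∂q_Y = 317 − 8q_Y − 2q_Z = 0, so q_Y = 39.625 − 0.25q_Z.
The reaction-function slope is −0.25, so a 20-unit rise in q_Z moves q_Y by −0.25 × 20 = −5. Y's best response falls — the actions are strategic substitutes.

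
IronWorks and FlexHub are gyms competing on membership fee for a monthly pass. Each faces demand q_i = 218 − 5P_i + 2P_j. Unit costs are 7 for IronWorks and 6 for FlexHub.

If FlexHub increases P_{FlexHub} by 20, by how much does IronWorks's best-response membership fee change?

IronWorks's profit: π = (P_{IronWorks} − 7)(218 − 5P_{IronWorks} + 2P_{FlexHub}).
∂π/∂P_{IronWorks} = 253 − 10P_{IronWorks} + 2P_{FlexHub} = 0 ⇒ P_{IronWorks} = 25.3 + 0.2P_{FlexHub}.
The reaction-function slope is 0.2, so a 20-unit rise in P_{FlexHub} moves P_{IronWorks} by 0.2 × 20 = 4. IronWorks's best response rises — the actions are strategic complements.

4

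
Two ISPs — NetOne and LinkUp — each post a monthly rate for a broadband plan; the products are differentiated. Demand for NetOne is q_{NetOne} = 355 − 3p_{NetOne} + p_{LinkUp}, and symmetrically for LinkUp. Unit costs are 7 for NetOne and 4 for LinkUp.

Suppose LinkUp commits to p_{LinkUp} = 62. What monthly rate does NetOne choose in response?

73

NetOne's profit: π = (p_{NetOne} − 7)(355 − 3p_{NetOne} + p_{LinkUp}).
∂π/∂p_{NetOne} = 376 − 6p_{NetOne} + p_{LinkUp} = 0 ⇒ p_{NetOne} = 188/3 + (1/6)p_{LinkUp}.
At p_{LinkUp} = 62: p_{NetOne} = 188/3 + (1/6)·62 = 73.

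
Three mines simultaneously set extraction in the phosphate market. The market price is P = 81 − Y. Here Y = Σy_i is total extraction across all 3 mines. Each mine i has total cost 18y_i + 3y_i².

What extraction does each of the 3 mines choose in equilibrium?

6.3

A representative mine's profit is π_i = y_i(81 − Y) − 18y_i − 3y_i², with Y = y_i + Σ_{j≠i} y_j.
First-order condition: 63 − 8y_i − Σ_{j≠i} y_j = 0.
In a symmetric equilibrium every mine chooses the same y, so Σ_{j≠i} y_j = 2y. The condition becomes 63 − 10y = 0, giving y = 63/10 = 6.3.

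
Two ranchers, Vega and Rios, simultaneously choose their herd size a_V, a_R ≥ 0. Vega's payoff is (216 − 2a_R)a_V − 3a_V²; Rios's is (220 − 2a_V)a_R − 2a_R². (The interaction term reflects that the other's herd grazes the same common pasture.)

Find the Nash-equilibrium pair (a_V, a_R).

21.2, 44.4

Expanding Vega's payoff: 216a_V − 2a_Ra_V − 3a_V².
∂π/∂a_V = 216 − 2a_R − 6a_V = 0, so a_V = 36 − (1/3)a_R.
Likewise for Rios: a_R = 55 − 0.5a_V.
Substituting the second reaction function into the first: a_V = 36 − (1/3)(55 − 0.5a_V), which gives (5/6)a_V = 53/3 ⇒ a_V = 21.2.
Then a_R = 55 − 0.5·21.2 = 44.4.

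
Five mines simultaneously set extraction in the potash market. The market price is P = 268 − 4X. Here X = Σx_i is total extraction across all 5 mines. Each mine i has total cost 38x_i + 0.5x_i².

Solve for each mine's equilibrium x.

A representative mine's profit is π_i = x_i(268 − 4X) − 38x_i − 0.5x_i², with X = x_i + Σ_{j≠i} x_j.
First-order condition: 230 − 9x_i − 4Σ_{j≠i} x_j = 0.
In a symmetric equilibrium every mine chooses the same x, so Σ_{j≠i} x_j = 4x. The condition becomes 230 − 25x = 0, giving x = 230/25 = 9.2.

9.2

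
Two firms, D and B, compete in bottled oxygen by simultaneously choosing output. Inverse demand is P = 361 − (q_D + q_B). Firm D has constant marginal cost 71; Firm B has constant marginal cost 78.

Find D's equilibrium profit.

9801

Firm D's profit: π = q_D(361 − (q_D + q_B)) − 71q_D.
∂π/∂q_D = 290 − 2q_D − q_B = 0, so q_D = 145 − 0.5q_B.
By the same steps for B: q_B = 141.5 − 0.5q_D.
Plugging q_B into D's best response: q_D = 145 − 0.5(141.5 − 0.5q_D) ⇒ 0.75q_D = 74.25, so q_D = 99.
Then q_B = 141.5 − 0.5·99 = 92.
Price P = 361 − 191 = 170.
D's profit: (170 − 71)·99 = 9801.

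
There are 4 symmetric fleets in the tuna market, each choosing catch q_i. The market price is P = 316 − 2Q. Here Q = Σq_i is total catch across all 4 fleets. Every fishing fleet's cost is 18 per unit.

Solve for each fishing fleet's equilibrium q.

A representative fishing fleet's profit is π_i = q_i(316 − 2Q) − 18q_i, with Q = q_i + Σ_{j≠i} q_j.
First-order condition: 298 − 4q_i − 2Σ_{j≠i} q_j = 0.
With identical fishing fleets, set every q_j = q: then 298 − 4q − 6q = 0, i.e. q = 298/10 = 29.8.

29.8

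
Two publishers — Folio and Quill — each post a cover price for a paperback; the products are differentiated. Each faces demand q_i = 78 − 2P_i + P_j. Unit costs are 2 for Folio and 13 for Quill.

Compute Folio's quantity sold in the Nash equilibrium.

53.6

Folio's profit: π = (P_{Folio} − 2)(78 − 2P_{Folio} + P_{Quill}).
∂π/∂P_{Folio} = 82 − 4P_{Folio} + P_{Quill} = 0 ⇒ P_{Folio} = 20.5 + 0.25P_{Quill}.
Similarly P_{Quill} = 26 + 0.25P_{Folio}.
Substituting the second reaction function into the first: P_{Folio} = 20.5 + 0.25(26 + 0.25P_{Folio}), which gives 0.9375P_{Folio} = 27 ⇒ P_{Folio} = 28.8.
Then P_{Quill} = 26 + 0.25·28.8 = 33.2.
q_{Folio} = 78 − 2·28.8 + 33.2 = 53.6.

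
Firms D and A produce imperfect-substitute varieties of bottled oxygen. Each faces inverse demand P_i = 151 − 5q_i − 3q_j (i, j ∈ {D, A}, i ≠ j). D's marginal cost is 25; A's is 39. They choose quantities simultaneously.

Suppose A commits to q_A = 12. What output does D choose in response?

Firm D's profit: π = q_D(151 − 5q_D − 3q_A) − 25q_D.
∂π/∂q_D = 126 − 10q_D − 3q_A = 0 ⇒ q_D = 12.6 − 0.3q_A.
At q_A = 12: q_D = 12.6 − 0.3·12 = 9.

9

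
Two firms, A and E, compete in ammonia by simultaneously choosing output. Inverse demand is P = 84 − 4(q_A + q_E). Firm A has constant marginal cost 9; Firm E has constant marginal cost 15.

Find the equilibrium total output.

12

Firm A's profit: π = q_A(84 − 4(q_A + q_E)) − 9q_A.
∂π/∂q_A = 75 − 8q_A − 4q_E = 0, so q_A = 9.375 − 0.5q_E.
By the same steps for E: q_E = 8.625 − 0.5q_A.
Plugging q_E into A's best response: q_A = 9.375 − 0.5(8.625 − 0.5q_A) ⇒ 0.75q_A = 5.0625, so q_A = 6.75.
Then q_E = 8.625 − 0.5·6.75 = 5.25.
Total output: 6.75 + 5.25 = 12.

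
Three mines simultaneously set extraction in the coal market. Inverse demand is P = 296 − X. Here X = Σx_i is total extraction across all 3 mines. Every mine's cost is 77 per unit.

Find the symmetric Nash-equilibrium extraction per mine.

A representative mine's profit is π_i = x_i(296 − X) − 77x_i, with X = x_i + Σ_{j≠i} x_j.
First-order condition: 219 − 2x_i − Σ_{j≠i} x_j = 0.
With identical mines, set every x_j = x: then 219 − 2x − 2x = 0, i.e. x = 219/4 = 54.75.

54.75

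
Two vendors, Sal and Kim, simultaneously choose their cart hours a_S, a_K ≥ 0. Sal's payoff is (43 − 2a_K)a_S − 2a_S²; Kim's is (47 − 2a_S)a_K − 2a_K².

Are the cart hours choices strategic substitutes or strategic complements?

strategic substitutes

Expanding Sal's payoff: 43a_S − 2a_Ka_S − 2a_S².
∂π/∂a_S = 43 − 2a_K − 4a_S = 0, so a_S = 10.75 − 0.5a_K.
The best-response slope da_S/da_K = −0.5 < 0: the reaction function is downward-sloping, so the choices are strategic substitutes.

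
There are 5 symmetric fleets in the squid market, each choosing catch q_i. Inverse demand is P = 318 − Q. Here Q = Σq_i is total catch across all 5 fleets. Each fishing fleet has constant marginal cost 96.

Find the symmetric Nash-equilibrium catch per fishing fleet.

37

A representative fishing fleet's profit is π_i = q_i(318 − Q) − 96q_i, with Q = q_i + Σ_{j≠i} q_j.
First-order condition: 222 − 2q_i − Σ_{j≠i} q_j = 0.
With identical fishing fleets, set every q_j = q: then 222 − 2q − 4q = 0, i.e. q = 222/6 = 37.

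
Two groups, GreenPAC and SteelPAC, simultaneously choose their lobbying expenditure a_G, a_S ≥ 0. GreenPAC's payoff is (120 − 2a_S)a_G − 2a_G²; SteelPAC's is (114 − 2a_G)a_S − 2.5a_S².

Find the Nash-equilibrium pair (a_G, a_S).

23.25, 13.5

Expanding GreenPAC's payoff: 120a_G − 2a_Sa_G − 2a_G².
∂π/∂a_G = 120 − 2a_S − 4a_G = 0, so a_G = 30 − 0.5a_S.
Likewise for SteelPAC: a_S = 22.8 − 0.4a_G.
Solving the two reaction functions simultaneously: (1 − (−0.5)(−0.4))a_G = 30 − 0.5·22.8, so 0.8a_G = 18.6 and a_G = 23.25.
Then a_S = 22.8 − 0.4·23.25 = 13.5.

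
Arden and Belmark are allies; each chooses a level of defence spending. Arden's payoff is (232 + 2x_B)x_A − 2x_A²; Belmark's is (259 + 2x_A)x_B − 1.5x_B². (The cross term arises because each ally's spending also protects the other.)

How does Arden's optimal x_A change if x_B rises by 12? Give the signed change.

6

Expanding Arden's payoff: 232x_A + 2x_Bx_A − 2x_A².
∂π/∂x_A = 232 + 2x_B − 4x_A = 0, so x_A = 58 + 0.5x_B.
The reaction-function slope is 0.5, so a 12-unit rise in x_B moves x_A by 0.5 × 12 = 6. Arden's best response rises — the actions are strategic complements.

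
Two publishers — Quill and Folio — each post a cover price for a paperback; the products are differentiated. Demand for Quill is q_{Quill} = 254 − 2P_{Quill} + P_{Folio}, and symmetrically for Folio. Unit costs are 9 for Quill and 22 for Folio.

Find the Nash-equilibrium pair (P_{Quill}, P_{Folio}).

Quill's profit: π = (P_{Quill} − 9)(254 − 2P_{Quill} + P_{Folio}).
∂π/∂P_{Quill} = 272 − 4P_{Quill} + P_{Folio} = 0 ⇒ P_{Quill} = 68 + 0.25P_{Folio}.
Similarly P_{Folio} = 74.5 + 0.25P_{Quill}.
Substituting the second reaction function into the first: P_{Quill} = 68 + 0.25(74.5 + 0.25P_{Quill}), which gives 0.9375P_{Quill} = 86.625 ⇒ P_{Quill} = 92.4.
Then P_{Folio} = 74.5 + 0.25·92.4 = 97.6.

92.4, 97.6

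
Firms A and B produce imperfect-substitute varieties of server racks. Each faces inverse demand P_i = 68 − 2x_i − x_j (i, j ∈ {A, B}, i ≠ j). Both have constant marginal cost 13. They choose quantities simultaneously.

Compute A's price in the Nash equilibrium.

Firm A's profit: π = x_A(68 − 2x_A − x_B) − 13x_A.
∂π/∂x_A = 55 − 4x_A − x_B = 0 ⇒ x_A = 13.75 − 0.25x_B.
The game is symmetric, so in equilibrium x_B = x_A: the reaction function gives 1.25x_A = 13.75, hence x_A = 11.
P_A = 68 − 2·11 − 11 = 35.

35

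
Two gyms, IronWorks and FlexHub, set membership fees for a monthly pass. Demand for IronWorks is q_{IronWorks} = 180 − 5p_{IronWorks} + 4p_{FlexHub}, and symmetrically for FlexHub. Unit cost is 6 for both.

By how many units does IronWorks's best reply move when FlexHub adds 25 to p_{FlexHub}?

IronWorks's profit: π = (p_{IronWorks} − 6)(180 − 5p_{IronWorks} + 4p_{FlexHub}).
∂π/∂p_{IronWorks} = 210 − 10p_{IronWorks} + 4p_{FlexHub} = 0 ⇒ p_{IronWorks} = 21 + 0.4p_{FlexHub}.
The reaction-function slope is 0.4, so a 25-unit rise in p_{FlexHub} moves p_{IronWorks} by 0.4 × 25 = 10. IronWorks's best response rises — the actions are strategic complements.

10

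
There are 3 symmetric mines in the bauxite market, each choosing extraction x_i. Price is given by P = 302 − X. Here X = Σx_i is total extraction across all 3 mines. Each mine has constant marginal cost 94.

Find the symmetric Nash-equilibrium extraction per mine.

A representative mine's profit is π_i = x_i(302 − X) − 94x_i, with X = x_i + Σ_{j≠i} x_j.
First-order condition: 208 − 2x_i − Σ_{j≠i} x_j = 0.
In a symmetric equilibrium every mine chooses the same x, so Σ_{j≠i} x_j = 2x. The condition becomes 208 − 4x = 0, giving x = 208/4 = 52.

52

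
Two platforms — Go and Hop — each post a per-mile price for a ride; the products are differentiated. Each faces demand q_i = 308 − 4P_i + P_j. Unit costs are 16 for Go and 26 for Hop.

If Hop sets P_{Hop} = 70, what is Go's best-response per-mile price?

Go's profit: π = (P_{Go} − 16)(308 − 4P_{Go} + P_{Hop}).
∂π/∂P_{Go} = 372 − 8P_{Go} + P_{Hop} = 0 ⇒ P_{Go} = 46.5 + 0.125P_{Hop}.
At P_{Hop} = 70: P_{Go} = 46.5 + 0.125·70 = 55.25.

55.25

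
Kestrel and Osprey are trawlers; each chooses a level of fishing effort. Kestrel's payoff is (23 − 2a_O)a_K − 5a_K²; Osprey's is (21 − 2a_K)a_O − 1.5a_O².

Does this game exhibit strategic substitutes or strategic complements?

Expanding Kestrel's payoff: 23a_K − 2a_Oa_K − 5a_K².
∂π/∂a_K = 23 − 2a_O − 10a_K = 0, so a_K = 2.3 − 0.2a_O.
The best-response slope da_K/da_O = −0.2 < 0: the reaction function is downward-sloping, so the choices are strategic substitutes.

strategic substitutes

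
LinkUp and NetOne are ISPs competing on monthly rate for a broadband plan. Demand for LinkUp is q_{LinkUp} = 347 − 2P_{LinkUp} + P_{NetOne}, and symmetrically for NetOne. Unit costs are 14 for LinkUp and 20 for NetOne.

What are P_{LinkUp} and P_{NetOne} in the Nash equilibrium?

LinkUp's profit: π = (P_{LinkUp} − 14)(347 − 2P_{LinkUp} + P_{NetOne}).
∂π/∂P_{LinkUp} = 375 − 4P_{LinkUp} + P_{NetOne} = 0 ⇒ P_{LinkUp} = 93.75 + 0.25P_{NetOne}.
Similarly P_{NetOne} = 96.75 + 0.25P_{LinkUp}.
Plugging P_{NetOne} into LinkUp's best response: P_{LinkUp} = 93.75 + 0.25(96.75 + 0.25P_{LinkUp}) ⇒ 0.9375P_{LinkUp} = 117.9375, so P_{LinkUp} = 125.8.
Then P_{NetOne} = 96.75 + 0.25·125.8 = 128.2.

125.8, 128.2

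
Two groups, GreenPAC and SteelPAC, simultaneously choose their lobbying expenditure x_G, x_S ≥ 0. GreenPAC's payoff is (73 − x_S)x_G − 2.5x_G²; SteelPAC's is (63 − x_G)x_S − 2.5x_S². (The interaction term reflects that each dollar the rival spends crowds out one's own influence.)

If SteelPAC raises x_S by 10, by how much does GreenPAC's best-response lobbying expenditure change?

-2

Expanding GreenPAC's payoff: 73x_G − x_Sx_G − 2.5x_G².
∂π/∂x_G = 73 − x_S − 5x_G = 0, so x_G = 14.6 − 0.2x_S.
The reaction-function slope is −0.2, so a 10-unit rise in x_S moves x_G by −0.2 × 10 = −2. GreenPAC's best response falls — the actions are strategic substitutes.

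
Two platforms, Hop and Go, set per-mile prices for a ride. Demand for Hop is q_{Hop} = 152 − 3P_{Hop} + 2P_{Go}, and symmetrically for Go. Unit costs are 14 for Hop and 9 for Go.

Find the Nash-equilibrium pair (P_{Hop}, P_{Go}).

Hop's profit: π = (P_{Hop} − 14)(152 − 3P_{Hop} + 2P_{Go}).
∂π/∂P_{Hop} = 194 − 6P_{Hop} + 2P_{Go} = 0 ⇒ P_{Hop} = 97/3 + (1/3)P_{Go}.
Similarly P_{Go} = 179/6 + (1/3)P_{Hop}.
Plugging P_{Go} into Hop's best response: P_{Hop} = 97/3 + (1/3)(179/6 + (1/3)P_{Hop}) ⇒ (8/9)P_{Hop} = 761/18, so P_{Hop} = 47.5625.
Then P_{Go} = 179/6 + (1/3)·47.5625 = 45.6875.

47.5625, 45.6875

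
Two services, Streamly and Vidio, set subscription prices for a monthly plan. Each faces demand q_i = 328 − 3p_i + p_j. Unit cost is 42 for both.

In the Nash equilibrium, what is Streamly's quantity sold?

Streamly's profit: π = (p_{Streamly} − 42)(328 − 3p_{Streamly} + p_{Vidio}).
∂π/∂p_{Streamly} = 454 − 6p_{Streamly} + p_{Vidio} = 0 ⇒ p_{Streamly} = 227/3 + (1/6)p_{Vidio}.
By symmetry p_{Vidio} = p_{Streamly}; substituting into the reaction function, (5/6)p_{Streamly} = 227/3 and p_{Streamly} = 90.8.
q_{Streamly} = 328 − 3·90.8 + 90.8 = 146.4.

146.4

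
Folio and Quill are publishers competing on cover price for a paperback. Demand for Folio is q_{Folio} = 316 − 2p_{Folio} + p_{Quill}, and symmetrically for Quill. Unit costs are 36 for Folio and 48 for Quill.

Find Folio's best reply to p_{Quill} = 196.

Folio's profit: π = (p_{Folio} − 36)(316 − 2p_{Folio} + p_{Quill}).
∂π/∂p_{Folio} = 388 − 4p_{Folio} + p_{Quill} = 0 ⇒ p_{Folio} = 97 + 0.25p_{Quill}.
At p_{Quill} = 196: p_{Folio} = 97 + 0.25·196 = 146.

146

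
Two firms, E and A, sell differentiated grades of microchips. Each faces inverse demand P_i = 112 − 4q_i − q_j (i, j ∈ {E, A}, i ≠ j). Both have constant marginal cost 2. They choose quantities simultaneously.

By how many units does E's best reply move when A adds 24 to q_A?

Firm E's profit: π = q_E(112 − 4q_E − q_A) − 2q_E.
∂π/∂q_E = 110 − 8q_E − q_A = 0 ⇒ q_E = 13.75 − 0.125q_A.
The reaction-function slope is −0.125, so a 24-unit rise in q_A moves q_E by −0.125 × 24 = −3. E's best response falls — the actions are strategic substitutes.

-3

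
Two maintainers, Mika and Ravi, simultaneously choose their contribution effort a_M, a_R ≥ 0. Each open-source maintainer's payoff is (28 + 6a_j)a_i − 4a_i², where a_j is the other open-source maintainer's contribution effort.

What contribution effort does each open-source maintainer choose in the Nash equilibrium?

14

Mika's payoff is (28 + 6a_R)a_M − 4a_M².
∂π/∂a_M = 28 + 6a_R − 8a_M = 0, so a_M = 3.5 + 0.75a_R.
By symmetry a_R = a_M; substituting into the reaction function, 0.25a_M = 3.5 and a_M = 14.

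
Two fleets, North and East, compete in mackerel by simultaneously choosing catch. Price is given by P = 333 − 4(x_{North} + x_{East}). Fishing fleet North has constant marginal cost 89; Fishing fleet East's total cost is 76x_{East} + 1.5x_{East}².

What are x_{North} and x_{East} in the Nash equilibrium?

23, 15

Fishing fleet North's profit: π = x_{North}(333 − 4(x_{North} + x_{East})) − 89x_{North}.
∂π/∂x_{North} = 244 − 8x_{North} − 4x_{East} = 0, so x_{North} = 30.5 − 0.5x_{East}.
For East: ∂π/∂x_{East} = 257 − 11x_{East} − 4x_{North} = 0 ⇒ x_{East} = 257/11 − (4/11)x_{North}.
Substituting the second reaction function into the first: x_{North} = 30.5 − 0.5(257/11 − (4/11)x_{North}), which gives (9/11)x_{North} = 207/11 ⇒ x_{North} = 23.
Then x_{East} = 257/11 − (4/11)·23 = 15.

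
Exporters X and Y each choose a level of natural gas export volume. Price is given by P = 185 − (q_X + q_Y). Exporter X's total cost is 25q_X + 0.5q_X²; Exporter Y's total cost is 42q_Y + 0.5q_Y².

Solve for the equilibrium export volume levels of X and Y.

42.125, 33.625

Exporter X's profit: π = q_X(185 − (q_X + q_Y)) − 25q_X − 0.5q_X².
∂π/∂q_X = 160 − 3q_X − q_Y = 0, so q_X = 160/3 − (1/3)q_Y.
By the same steps for Y: q_Y = 143/3 − (1/3)q_X.
Solving the two reaction functions simultaneously: (1 − (−1/3)(−1/3))q_X = 160/3 − (1/3)·(143/3), so (8/9)q_X = 337/9 and q_X = 42.125.
Then q_Y = 143/3 − (1/3)·42.125 = 33.625.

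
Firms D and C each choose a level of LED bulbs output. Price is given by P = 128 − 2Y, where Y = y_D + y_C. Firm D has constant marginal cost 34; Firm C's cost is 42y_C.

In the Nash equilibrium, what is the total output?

Firm D's profit: π = y_D(128 − 2(y_D + y_C)) − 34y_D.
∂π/∂y_D = 94 − 4y_D − 2y_C = 0, so y_D = 23.5 − 0.5y_C.
By the same steps for C: y_C = 21.5 − 0.5y_D.
Plugging y_C into D's best response: y_D = 23.5 − 0.5(21.5 − 0.5y_D) ⇒ 0.75y_D = 12.75, so y_D = 17.
Then y_C = 21.5 − 0.5·17 = 13.
Total output: 17 + 13 = 30.

30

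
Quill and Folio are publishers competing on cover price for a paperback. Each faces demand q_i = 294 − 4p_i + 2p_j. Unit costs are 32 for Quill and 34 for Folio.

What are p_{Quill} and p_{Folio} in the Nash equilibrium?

Quill's profit: π = (p_{Quill} − 32)(294 − 4p_{Quill} + 2p_{Folio}).
∂π/∂p_{Quill} = 422 − 8p_{Quill} + 2p_{Folio} = 0 ⇒ p_{Quill} = 52.75 + 0.25p_{Folio}.
Similarly p_{Folio} = 53.75 + 0.25p_{Quill}.
Plugging p_{Folio} into Quill's best response: p_{Quill} = 52.75 + 0.25(53.75 + 0.25p_{Quill}) ⇒ 0.9375p_{Quill} = 66.1875, so p_{Quill} = 70.6.
Then p_{Folio} = 53.75 + 0.25·70.6 = 71.4.

70.6, 71.4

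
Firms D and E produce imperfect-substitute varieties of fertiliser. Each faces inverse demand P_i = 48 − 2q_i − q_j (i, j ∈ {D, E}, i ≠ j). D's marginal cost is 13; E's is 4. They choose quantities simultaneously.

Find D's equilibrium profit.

Firm D's profit: π = q_D(48 − 2q_D − q_E) − 13q_D.
∂π/∂q_D = 35 − 4q_D − q_E = 0 ⇒ q_D = 8.75 − 0.25q_E.
Similarly q_E = 11 − 0.25q_D.
Substituting the second reaction function into the first: q_D = 8.75 − 0.25(11 − 0.25q_D), which gives 0.9375q_D = 6 ⇒ q_D = 6.4.
Then q_E = 11 − 0.25·6.4 = 9.4.
P_D = 48 − 2·6.4 − 9.4 = 25.8.
Profit = (25.8 − 13)·6.4 = 81.92.

81.92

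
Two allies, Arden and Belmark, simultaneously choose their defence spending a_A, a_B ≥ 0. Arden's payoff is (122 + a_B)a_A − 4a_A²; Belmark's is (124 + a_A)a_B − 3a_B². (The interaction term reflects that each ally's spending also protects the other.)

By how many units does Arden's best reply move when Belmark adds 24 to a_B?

3

Expanding Arden's payoff: 122a_A + a_Ba_A − 4a_A².
∂π/∂a_A = 122 + a_B − 8a_A = 0, so a_A = 15.25 + 0.125a_B.
The reaction-function slope is 0.125, so a 24-unit rise in a_B moves a_A by 0.125 × 24 = 3. Arden's best response rises — the actions are strategic complements.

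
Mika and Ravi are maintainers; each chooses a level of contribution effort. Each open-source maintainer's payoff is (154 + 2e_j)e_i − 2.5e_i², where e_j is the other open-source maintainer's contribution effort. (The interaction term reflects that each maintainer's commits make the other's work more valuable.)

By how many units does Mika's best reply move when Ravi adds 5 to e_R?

2

Mika's payoff is (154 + 2e_R)e_M − 2.5e_M².
∂π/∂e_M = 154 + 2e_R − 5e_M = 0, so e_M = 30.8 + 0.4e_R.
The reaction-function slope is 0.4, so a 5-unit rise in e_R moves e_M by 0.4 × 5 = 2. Mika's best response rises — the actions are strategic complements.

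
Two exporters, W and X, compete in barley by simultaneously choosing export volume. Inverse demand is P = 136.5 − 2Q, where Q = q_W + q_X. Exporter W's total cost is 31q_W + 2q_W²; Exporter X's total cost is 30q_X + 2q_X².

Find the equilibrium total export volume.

21.2

Exporter W's profit: π = q_W(136.5 − 2(q_W + q_X)) − 31q_W − 2q_W².
∂π/∂q_W = 105.5 − 8q_W − 2q_X = 0, so q_W = 13.1875 − 0.25q_X.
By the same steps for X: q_X = 13.3125 − 0.25q_W.
Substituting the second reaction function into the first: q_W = 13.1875 − 0.25(13.3125 − 0.25q_W), which gives 0.9375q_W = 631/64 ⇒ q_W = 631/60.
Then q_X = 13.3125 − 0.25·(631/60) = 641/60.
Total export volume: 631/60 + 641/60 = 21.2.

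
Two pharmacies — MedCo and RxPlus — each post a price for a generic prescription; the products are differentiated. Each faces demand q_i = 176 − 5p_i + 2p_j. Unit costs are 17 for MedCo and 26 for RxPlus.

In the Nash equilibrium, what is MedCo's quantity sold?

82.8125

MedCo's profit: π = (p_{MedCo} − 17)(176 − 5p_{MedCo} + 2p_{RxPlus}).
∂π/∂p_{MedCo} = 261 − 10p_{MedCo} + 2p_{RxPlus} = 0 ⇒ p_{MedCo} = 26.1 + 0.2p_{RxPlus}.
Similarly p_{RxPlus} = 30.6 + 0.2p_{MedCo}.
Solving the two reaction functions simultaneously: (1 − (0.2)(0.2))p_{MedCo} = 26.1 + 0.2·30.6, so 0.96p_{MedCo} = 32.22 and p_{MedCo} = 33.5625.
Then p_{RxPlus} = 30.6 + 0.2·33.5625 = 37.3125.
q_{MedCo} = 176 − 5·33.5625 + 2·37.3125 = 82.8125.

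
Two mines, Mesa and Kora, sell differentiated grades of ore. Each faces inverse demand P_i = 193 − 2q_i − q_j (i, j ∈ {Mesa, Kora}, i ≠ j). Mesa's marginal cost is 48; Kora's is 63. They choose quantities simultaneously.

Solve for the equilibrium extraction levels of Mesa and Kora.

Mine Mesa's profit: π = q_{Mesa}(193 − 2q_{Mesa} − q_{Kora}) − 48q_{Mesa}.
∂π/∂q_{Mesa} = 145 − 4q_{Mesa} − q_{Kora} = 0 ⇒ q_{Mesa} = 36.25 − 0.25q_{Kora}.
Similarly q_{Kora} = 32.5 − 0.25q_{Mesa}.
Plugging q_{Kora} into Mesa's best response: q_{Mesa} = 36.25 − 0.25(32.5 − 0.25q_{Mesa}) ⇒ 0.9375q_{Mesa} = 28.125, so q_{Mesa} = 30.
Then q_{Kora} = 32.5 − 0.25·30 = 25.

30, 25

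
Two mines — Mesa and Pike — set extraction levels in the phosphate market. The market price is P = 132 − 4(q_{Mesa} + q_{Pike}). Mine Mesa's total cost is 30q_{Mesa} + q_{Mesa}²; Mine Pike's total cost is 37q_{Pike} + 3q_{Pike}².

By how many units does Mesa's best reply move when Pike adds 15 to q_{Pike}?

-6

Mine Mesa's profit: π = q_{Mesa}(132 − 4(q_{Mesa} + q_{Pike})) − 30q_{Mesa} − q_{Mesa}².
∂π/∂q_{Mesa} = 102 − 10q_{Mesa} − 4q_{Pike} = 0, so q_{Mesa} = 10.2 − 0.4q_{Pike}.
The reaction-function slope is −0.4, so a 15-unit rise in q_{Pike} moves q_{Mesa} by −0.4 × 15 = −6. Mesa's best response falls — the actions are strategic substitutes.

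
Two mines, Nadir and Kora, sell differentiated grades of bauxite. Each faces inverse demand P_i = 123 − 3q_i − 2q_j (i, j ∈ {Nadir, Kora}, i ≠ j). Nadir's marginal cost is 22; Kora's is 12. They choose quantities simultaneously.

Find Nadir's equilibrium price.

Mine Nadir's profit: π = q_{Nadir}(123 − 3q_{Nadir} − 2q_{Kora}) − 22q_{Nadir}.
∂π/∂q_{Nadir} = 101 − 6q_{Nadir} − 2q_{Kora} = 0 ⇒ q_{Nadir} = 101/6 − (1/3)q_{Kora}.
Similarly q_{Kora} = 18.5 − (1/3)q_{Nadir}.
Substituting the second reaction function into the first: q_{Nadir} = 101/6 − (1/3)(18.5 − (1/3)q_{Nadir}), which gives (8/9)q_{Nadir} = 32/3 ⇒ q_{Nadir} = 12.
Then q_{Kora} = 18.5 − (1/3)·12 = 14.5.
P_{Nadir} = 123 − 3·12 − 2·14.5 = 58.

58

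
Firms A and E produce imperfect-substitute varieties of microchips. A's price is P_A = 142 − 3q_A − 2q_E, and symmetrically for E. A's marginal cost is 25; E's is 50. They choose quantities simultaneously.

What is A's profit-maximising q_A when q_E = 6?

Firm A's profit: π = q_A(142 − 3q_A − 2q_E) − 25q_A.
∂π/∂q_A = 117 − 6q_A − 2q_E = 0 ⇒ q_A = 19.5 − (1/3)q_E.
At q_E = 6: q_A = 19.5 − (1/3)·6 = 17.5.

17.5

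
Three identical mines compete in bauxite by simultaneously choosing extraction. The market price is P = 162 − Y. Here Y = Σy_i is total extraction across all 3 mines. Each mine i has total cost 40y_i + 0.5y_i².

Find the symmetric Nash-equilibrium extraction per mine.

A representative mine's profit is π_i = y_i(162 − Y) − 40y_i − 0.5y_i², with Y = y_i + Σ_{j≠i} y_j.
First-order condition: 122 − 3y_i − Σ_{j≠i} y_j = 0.
In a symmetric equilibrium every mine chooses the same y, so Σ_{j≠i} y_j = 2y. The condition becomes 122 − 5y = 0, giving y = 122/5 = 24.4.

24.4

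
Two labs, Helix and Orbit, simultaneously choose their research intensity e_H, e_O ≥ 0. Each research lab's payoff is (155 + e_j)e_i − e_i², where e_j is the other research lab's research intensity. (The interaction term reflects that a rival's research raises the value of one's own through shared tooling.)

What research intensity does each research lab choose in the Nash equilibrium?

Helix's payoff is (155 + e_O)e_H − e_H².
∂π/∂e_H = 155 + e_O − 2e_H = 0, so e_H = 77.5 + 0.5e_O.
Setting e_H = e_O in the reaction function: e_H = 77.5 + 0.5e_H, so e_H = 77.5 / 0.5 = 155.

155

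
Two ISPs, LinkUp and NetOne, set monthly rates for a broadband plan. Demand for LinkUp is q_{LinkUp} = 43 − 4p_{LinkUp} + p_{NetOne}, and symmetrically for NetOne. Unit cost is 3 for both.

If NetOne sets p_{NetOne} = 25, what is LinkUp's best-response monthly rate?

LinkUp's profit: π = (p_{LinkUp} − 3)(43 − 4p_{LinkUp} + p_{NetOne}).
∂π/∂p_{LinkUp} = 55 − 8p_{LinkUp} + p_{NetOne} = 0 ⇒ p_{LinkUp} = 6.875 + 0.125p_{NetOne}.
At p_{NetOne} = 25: p_{LinkUp} = 6.875 + 0.125·25 = 10.

10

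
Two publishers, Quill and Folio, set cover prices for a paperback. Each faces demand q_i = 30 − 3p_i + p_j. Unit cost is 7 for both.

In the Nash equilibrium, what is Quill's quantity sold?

Quill's profit: π = (p_{Quill} − 7)(30 − 3p_{Quill} + p_{Folio}).
∂π/∂p_{Quill} = 51 − 6p_{Quill} + p_{Folio} = 0 ⇒ p_{Quill} = 8.5 + (1/6)p_{Folio}.
Setting p_{Quill} = p_{Folio} in the reaction function: p_{Quill} = 8.5 + (1/6)p_{Quill}, so p_{Quill} = 8.5 / (5/6) = 10.2.
q_{Quill} = 30 − 3·10.2 + 10.2 = 9.6.

9.6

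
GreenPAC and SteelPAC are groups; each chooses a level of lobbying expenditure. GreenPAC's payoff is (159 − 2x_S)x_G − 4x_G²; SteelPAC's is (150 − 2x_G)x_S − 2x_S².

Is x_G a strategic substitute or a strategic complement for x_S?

strategic substitutes

Expanding GreenPAC's payoff: 159x_G − 2x_Sx_G − 4x_G².
∂π/∂x_G = 159 − 2x_S − 8x_G = 0, so x_G = 19.875 − 0.25x_S.
The best-response slope dx_G/dx_S = −0.25 < 0: the reaction function is downward-sloping, so the choices are strategic substitutes.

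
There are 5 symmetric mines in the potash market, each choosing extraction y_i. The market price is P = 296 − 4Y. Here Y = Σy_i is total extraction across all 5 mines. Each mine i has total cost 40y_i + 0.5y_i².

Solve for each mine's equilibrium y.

10.24

A representative mine's profit is π_i = y_i(296 − 4Y) − 40y_i − 0.5y_i², with Y = y_i + Σ_{j≠i} y_j.
First-order condition: 256 − 9y_i − 4Σ_{j≠i} y_j = 0.
With identical mines, set every y_j = y: then 256 − 9y − 16y = 0, i.e. y = 256/25 = 10.24.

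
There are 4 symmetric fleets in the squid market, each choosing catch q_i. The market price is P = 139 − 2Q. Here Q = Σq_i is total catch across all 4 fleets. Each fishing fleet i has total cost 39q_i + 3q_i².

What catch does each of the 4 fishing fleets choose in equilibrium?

A representative fishing fleet's profit is π_i = q_i(139 − 2Q) − 39q_i − 3q_i², with Q = q_i + Σ_{j≠i} q_j.
First-order condition: 100 − 10q_i − 2Σ_{j≠i} q_j = 0.
With identical fishing fleets, set every q_j = q: then 100 − 10q − 6q = 0, i.e. q = 100/16 = 6.25.

6.25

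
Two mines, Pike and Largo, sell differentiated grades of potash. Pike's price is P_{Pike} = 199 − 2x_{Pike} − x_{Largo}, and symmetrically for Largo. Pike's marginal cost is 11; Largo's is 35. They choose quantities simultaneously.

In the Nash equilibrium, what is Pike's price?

89.4

Mine Pike's profit: π = x_{Pike}(199 − 2x_{Pike} − x_{Largo}) − 11x_{Pike}.
∂π/∂x_{Pike} = 188 − 4x_{Pike} − x_{Largo} = 0 ⇒ x_{Pike} = 47 − 0.25x_{Largo}.
Similarly x_{Largo} = 41 − 0.25x_{Pike}.
Solving the two reaction functions simultaneously: (1 − (−0.25)(−0.25))x_{Pike} = 47 − 0.25·41, so 0.9375x_{Pike} = 36.75 and x_{Pike} = 39.2.
Then x_{Largo} = 41 − 0.25·39.2 = 31.2.
P_{Pike} = 199 − 2·39.2 − 31.2 = 89.4.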